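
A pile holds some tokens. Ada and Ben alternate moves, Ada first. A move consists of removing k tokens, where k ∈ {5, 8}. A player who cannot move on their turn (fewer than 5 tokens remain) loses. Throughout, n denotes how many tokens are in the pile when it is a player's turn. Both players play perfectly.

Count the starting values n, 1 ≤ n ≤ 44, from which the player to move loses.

Build the W/L table. Terminal = L. A non-terminal position is W if it has a move to some L; otherwise it is L.
n=0: no move → L
n=1: no move → L
n=2: no move → L
n=3: no move → L
n=4: no move → L
n=5: W (go to 0, an L position)
n=6: W (go to 1, an L position)
n=7: W (go to 2, an L position)
n=8: W (go to 3, an L position)
n=9: W (go to 4, an L position)
n=10: W (go to 2, an L position)
n=11: W (go to 3, an L position)
n=12: W (go to 4, an L position)
n=13: L (options 8(W), 5(W) are all W)
n=14: L (options 9(W), 6(W) are all W)
n=15: L (options 10(W), 7(W) are all W)
n=16: L (options 11(W), 8(W) are all W)
n=17: L (options 12(W), 9(W) are all W)
n=18: W (go to 13, an L position)
n=19: W (go to 14, an L position)
n=20: W (go to 15, an L position)
n=21: W (go to 16, an L position)
n=22: W (go to 17, an L position)
n=23: W (go to 15, an L position)
n=24: W (go to 16, an L position)
n=25: W (go to 17, an L position)
n=26: L (options 21(W), 18(W) are all W)
n=27: L (options 22(W), 19(W) are all W)
n=28: L (options 23(W), 20(W) are all W)
n=29: L (options 24(W), 21(W) are all W)
n=30: L (options 25(W), 22(W) are all W)
n=31: W (go to 26, an L position)
n=32: W (go to 27, an L position)
n=33: W (go to 28, an L position)
n=34: W (go to 29, an L position)
n=35: W (go to 30, an L position)
n=36: W (go to 28, an L position)
n=37: W (go to 29, an L position)
n=38: W (go to 30, an L position)
n=39: L (options 34(W), 31(W) are all W)
n=40: L (options 35(W), 32(W) are all W)
n=41: L (options 36(W), 33(W) are all W)
n=42: L (options 37(W), 34(W) are all W)
n=43: L (options 38(W), 35(W) are all W)
n=44: W (go to 39, an L position)
L entries with 1 ≤ n ≤ 44 (n=0 is outside the asked range and is not counted): n = 1, 2, 3, 4, 13, 14, 15, 16, 17, 26, 27, 28, 29, 30, 39, 40, 41, 42, 43; that makes 19.

19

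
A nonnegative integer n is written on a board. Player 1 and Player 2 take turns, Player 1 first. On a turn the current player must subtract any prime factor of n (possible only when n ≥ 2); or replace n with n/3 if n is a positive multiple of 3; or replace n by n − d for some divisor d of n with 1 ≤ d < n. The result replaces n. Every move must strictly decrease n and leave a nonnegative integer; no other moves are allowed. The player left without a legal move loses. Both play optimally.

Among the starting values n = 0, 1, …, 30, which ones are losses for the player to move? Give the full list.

Compute win/loss labels from the base case upward. A position with no move is L. Any other position is W if it can reach an L in one move, else L.
n=0: no move → L
n=1: no move → L
n=2: can move to 0, which is L ⇒ W
n=3: can move to 0, which is L ⇒ W
n=4: moves to 2(W), 3(W); every one is W ⇒ L
n=5: can move to 0, which is L ⇒ W
n=6: can move to 4, which is L ⇒ W
n=7: can move to 0, which is L ⇒ W
n=8: can move to 4, which is L ⇒ W
n=9: moves to 3(W), 6(W), 8(W); every one is W ⇒ L
n=10: can move to 9, which is L ⇒ W
n=11: can move to 0, which is L ⇒ W
n=12: can move to 4, which is L ⇒ W
n=13: can move to 0, which is L ⇒ W
n=14: moves to 7(W), 12(W), 13(W); every one is W ⇒ L
n=15: can move to 14, which is L ⇒ W
n=16: can move to 14, which is L ⇒ W
n=17: can move to 0, which is L ⇒ W
n=18: can move to 9, which is L ⇒ W
n=19: can move to 0, which is L ⇒ W
n=20: moves to 10(W), 15(W), 16(W), 18(W), 19(W); every one is W ⇒ L
n=21: can move to 14, which is L ⇒ W
n=22: can move to 20, which is L ⇒ W
n=23: can move to 0, which is L ⇒ W
n=24: can move to 20, which is L ⇒ W
n=25: can move to 20, which is L ⇒ W
n=26: moves to 13(W), 24(W), 25(W); every one is W ⇒ L
n=27: can move to 9, which is L ⇒ W
n=28: can move to 14, which is L ⇒ W
n=29: can move to 0, which is L ⇒ W
n=30: can move to 20, which is L ⇒ W
Reading off the rows marked L gives the requested list; there are 7 such values of n.

0, 1, 4, 9, 14, 20, 26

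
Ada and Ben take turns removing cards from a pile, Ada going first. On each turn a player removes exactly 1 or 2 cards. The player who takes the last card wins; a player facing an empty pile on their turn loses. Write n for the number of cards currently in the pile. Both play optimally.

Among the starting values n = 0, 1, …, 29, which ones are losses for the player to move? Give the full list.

Work bottom-up. With no move the player to move loses. Otherwise the position is W if at least one move leads to an L position for the opponent, and L if every move leads to a W.
n=0: no move → L
n=1: can move to 0, which is L ⇒ W
n=2: can move to 0, which is L ⇒ W
n=3: moves to 2(W), 1(W); every one is W ⇒ L
n=4: can move to 3, which is L ⇒ W
n=5: can move to 3, which is L ⇒ W
n=6: moves to 5(W), 4(W); every one is W ⇒ L
n=7: can move to 6, which is L ⇒ W
n=8: can move to 6, which is L ⇒ W
n=9: moves to 8(W), 7(W); every one is W ⇒ L
n=10: can move to 9, which is L ⇒ W
n=11: can move to 9, which is L ⇒ W
n=12: moves to 11(W), 10(W); every one is W ⇒ L
n=13: can move to 12, which is L ⇒ W
n=14: can move to 12, which is L ⇒ W
n=15: moves to 14(W), 13(W); every one is W ⇒ L
n=16: can move to 15, which is L ⇒ W
n=17: can move to 15, which is L ⇒ W
n=18: moves to 17(W), 16(W); every one is W ⇒ L
n=19: can move to 18, which is L ⇒ W
n=20: can move to 18, which is L ⇒ W
n=21: moves to 20(W), 19(W); every one is W ⇒ L
n=22: can move to 21, which is L ⇒ W
n=23: can move to 21, which is L ⇒ W
n=24: moves to 23(W), 22(W); every one is W ⇒ L
n=25: can move to 24, which is L ⇒ W
n=26: can move to 24, which is L ⇒ W
n=27: moves to 26(W), 25(W); every one is W ⇒ L
n=28: can move to 27, which is L ⇒ W
n=29: can move to 27, which is L ⇒ W
Reading off the rows marked L gives the requested list; there are 10 such values of n.

0, 3, 6, 9, 12, 15, 18, 21, 24, 27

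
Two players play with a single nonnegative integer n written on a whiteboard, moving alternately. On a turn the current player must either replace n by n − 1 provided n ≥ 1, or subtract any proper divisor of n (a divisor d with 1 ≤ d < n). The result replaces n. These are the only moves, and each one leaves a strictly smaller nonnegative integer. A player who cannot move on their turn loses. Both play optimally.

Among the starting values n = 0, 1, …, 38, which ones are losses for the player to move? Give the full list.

Use the standard recursion: the mover loses at a terminal position; elsewhere, the mover wins exactly when some move hands the opponent an L position.
n=0: no move → L
n=1: can move to 0, which is L ⇒ W
n=2: the only move is to 1(W), a W ⇒ L
n=3: can move to 2, which is L ⇒ W
n=4: can move to 2, which is L ⇒ W
n=5: the only move is to 4(W), a W ⇒ L
n=6: can move to 5, which is L ⇒ W
n=7: the only move is to 6(W), a W ⇒ L
n=8: can move to 7, which is L ⇒ W
n=9: moves to 6(W), 8(W); every one is W ⇒ L
n=10: can move to 5, which is L ⇒ W
n=11: the only move is to 10(W), a W ⇒ L
n=12: can move to 9, which is L ⇒ W
n=13: the only move is to 12(W), a W ⇒ L
n=14: can move to 7, which is L ⇒ W
n=15: moves to 10(W), 12(W), 14(W); every one is W ⇒ L
n=16: can move to 15, which is L ⇒ W
n=17: the only move is to 16(W), a W ⇒ L
n=18: can move to 9, which is L ⇒ W
n=19: the only move is to 18(W), a W ⇒ L
n=20: can move to 15, which is L ⇒ W
n=21: moves to 14(W), 18(W), 20(W); every one is W ⇒ L
n=22: can move to 11, which is L ⇒ W
n=23: the only move is to 22(W), a W ⇒ L
n=24: can move to 21, which is L ⇒ W
n=25: moves to 20(W), 24(W); every one is W ⇒ L
n=26: can move to 13, which is L ⇒ W
n=27: moves to 18(W), 24(W), 26(W); every one is W ⇒ L
n=28: can move to 21, which is L ⇒ W
n=29: the only move is to 28(W), a W ⇒ L
n=30: can move to 15, which is L ⇒ W
n=31: the only move is to 30(W), a W ⇒ L
n=32: can move to 31, which is L ⇒ W
n=33: moves to 22(W), 30(W), 32(W); every one is W ⇒ L
n=34: can move to 17, which is L ⇒ W
n=35: moves to 28(W), 30(W), 34(W); every one is W ⇒ L
n=36: can move to 27, which is L ⇒ W
n=37: the only move is to 36(W), a W ⇒ L
n=38: can move to 19, which is L ⇒ W
Reading off the rows marked L gives the requested list; there are 19 such values of n.

0, 2, 5, 7, 9, 11, 13, 15, 17, 19, 21, 23, 25, 27, 29, 31, 33, 35, 37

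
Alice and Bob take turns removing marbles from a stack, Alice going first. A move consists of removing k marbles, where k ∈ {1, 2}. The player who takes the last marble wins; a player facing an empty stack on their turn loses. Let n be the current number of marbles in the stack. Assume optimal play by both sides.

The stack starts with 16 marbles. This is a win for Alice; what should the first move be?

Use the standard recursion: the mover loses at a terminal position; elsewhere, the mover wins exactly when some move hands the opponent an L position.
n=0: no move → L
n=1: reaches L-position 0 → W
n=2: reaches L-position 0 → W
n=3: only reaches 2(W), 1(W), all W → L
n=4: reaches L-position 3 → W
n=5: reaches L-position 3 → W
n=6: only reaches 5(W), 4(W), all W → L
n=7: reaches L-position 6 → W
n=8: reaches L-position 6 → W
n=9: only reaches 8(W), 7(W), all W → L
n=10: reaches L-position 9 → W
n=11: reaches L-position 9 → W
n=12: only reaches 11(W), 10(W), all W → L
n=13: reaches L-position 12 → W
n=14: reaches L-position 12 → W
n=15: only reaches 14(W), 13(W), all W → L
n=16: reaches L-position 15 → W
From 16, the L positions reachable in one move are: 15.

Remove 1, leaving 15.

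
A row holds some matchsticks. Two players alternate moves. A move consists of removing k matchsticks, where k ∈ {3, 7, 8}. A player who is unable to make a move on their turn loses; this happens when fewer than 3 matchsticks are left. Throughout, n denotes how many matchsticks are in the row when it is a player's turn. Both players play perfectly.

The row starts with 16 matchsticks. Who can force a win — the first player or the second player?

Classify positions by backward induction: terminal positions (no move available) are L. From any other position, the mover wins iff some move reaches an L.
n=0: no move → L
n=1: no move → L
n=2: no move → L
n=3: reaches L-position 0 → W
n=4: reaches L-position 1 → W
n=5: reaches L-position 2 → W
n=6: only reaches 3(W), which is W → L
n=7: reaches L-position 0 → W
n=8: reaches L-position 1 → W
n=9: reaches L-position 6 → W
n=10: reaches L-position 2 → W
n=11: only reaches 8(W), 4(W), 3(W), all W → L
n=12: only reaches 9(W), 5(W), 4(W), all W → L
n=13: reaches L-position 6 → W
n=14: reaches L-position 11 → W
n=15: reaches L-position 12 → W
n=16: only reaches 13(W), 9(W), 8(W), all W → L
Every move from 16 reaches a W position, so the mover loses.

The second player wins.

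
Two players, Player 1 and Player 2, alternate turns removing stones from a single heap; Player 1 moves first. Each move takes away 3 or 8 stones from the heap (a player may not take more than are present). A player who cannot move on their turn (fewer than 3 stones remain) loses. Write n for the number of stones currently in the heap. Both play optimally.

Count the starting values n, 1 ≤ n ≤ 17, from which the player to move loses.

Compute win/loss labels from the base case upward. A position with no move is L. Any other position is W if it can reach an L in one move, else L.
n=0: no move → L
n=1: no move → L
n=2: no move → L
n=3: W (go to 0, an L position)
n=4: W (go to 1, an L position)
n=5: W (go to 2, an L position)
n=6: L (sole option 3(W) is W)
n=7: L (sole option 4(W) is W)
n=8: W (go to 0, an L position)
n=9: W (go to 6, an L position)
n=10: W (go to 7, an L position)
n=11: L (options 8(W), 3(W) are all W)
n=12: L (options 9(W), 4(W) are all W)
n=13: L (options 10(W), 5(W) are all W)
n=14: W (go to 11, an L position)
n=15: W (go to 12, an L position)
n=16: W (go to 13, an L position)
n=17: L (options 14(W), 9(W) are all W)
L entries with 1 ≤ n ≤ 17 (n=0 is outside the asked range and is not counted): n = 1, 2, 6, 7, 11, 12, 13, 17; that makes 8.

8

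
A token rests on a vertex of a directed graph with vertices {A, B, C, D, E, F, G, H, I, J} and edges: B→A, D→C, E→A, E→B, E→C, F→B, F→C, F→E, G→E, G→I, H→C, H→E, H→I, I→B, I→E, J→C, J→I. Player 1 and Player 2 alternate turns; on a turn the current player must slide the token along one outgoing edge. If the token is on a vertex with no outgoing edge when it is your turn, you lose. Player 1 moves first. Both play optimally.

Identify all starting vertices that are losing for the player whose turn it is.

Compute win/loss labels from the base case upward. A position with no move is L. Any other position is W if it can reach an L in one move, else L.
Every edge goes from a vertex to one that appears earlier in the order C, A, B, E, I, J, H, D, F, G, so processing vertices in that order labels each vertex after all of its successors.
C: no outgoing edge → L
A: no outgoing edge → L
B: W (go to A, an L position)
E: W (go to A, an L position)
I: L (options E(W), B(W) are all W)
J: W (go to I, an L position)
H: W (go to I, an L position)
D: W (go to C, an L position)
F: W (go to C, an L position)
G: W (go to I, an L position)
The losing starting vertices are exactly the entries labelled L in this table (3 of them).

A, C, I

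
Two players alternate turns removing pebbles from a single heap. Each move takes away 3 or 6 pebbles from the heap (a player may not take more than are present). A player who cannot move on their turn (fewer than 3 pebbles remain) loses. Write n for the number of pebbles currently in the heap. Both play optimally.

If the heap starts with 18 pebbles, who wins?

Classify positions by backward induction: terminal positions (no move available) are L. From any other position, the mover wins iff some move reaches an L.
n=0: no move → L
n=1: no move → L
n=2: no move → L
n=3: →0(L), so W
n=4: →1(L), so W
n=5: →2(L), so W
n=6: →0(L), so W
n=7: →1(L), so W
n=8: →2(L), so W
n=9: →6(W), 3(W) — all W, so L
n=10: →7(W), 4(W) — all W, so L
n=11: →8(W), 5(W) — all W, so L
n=12: →9(L), so W
n=13: →10(L), so W
n=14: →11(L), so W
n=15: →9(L), so W
n=16: →10(L), so W
n=17: →11(L), so W
n=18: →15(W), 12(W) — all W, so L
The starting position 18 is L: whatever the player to move does, the opponent receives a W position.

The second player wins.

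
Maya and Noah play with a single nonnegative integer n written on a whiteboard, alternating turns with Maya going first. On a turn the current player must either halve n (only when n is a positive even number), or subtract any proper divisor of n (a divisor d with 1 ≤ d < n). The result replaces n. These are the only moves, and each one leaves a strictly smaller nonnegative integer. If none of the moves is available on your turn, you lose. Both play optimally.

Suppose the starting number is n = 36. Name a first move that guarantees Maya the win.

Move to 27.

Work bottom-up. With no move the player to move loses. Otherwise the position is W if at least one move leads to an L position for the opponent, and L if every move leads to a W.
n=0: no move → L
n=1: no move → L
n=2: →1(L), so W
n=3: →2(W) only, which is W, so L
n=4: →3(L), so W
n=5: →4(W) only, which is W, so L
n=6: →3(L), so W
n=7: →6(W) only, which is W, so L
n=8: →7(L), so W
n=9: →6(W), 8(W) — all W, so L
n=10: →5(L), so W
n=11: →10(W) only, which is W, so L
n=12: →9(L), so W
n=13: →12(W) only, which is W, so L
n=14: →7(L), so W
n=15: →10(W), 12(W), 14(W) — all W, so L
n=16: →15(L), so W
n=17: →16(W) only, which is W, so L
n=18: →9(L), so W
n=19: →18(W) only, which is W, so L
n=20: →15(L), so W
n=21: →14(W), 18(W), 20(W) — all W, so L
n=22: →11(L), so W
n=23: →22(W) only, which is W, so L
n=24: →21(L), so W
n=25: →20(W), 24(W) — all W, so L
n=26: →13(L), so W
n=27: →18(W), 24(W), 26(W) — all W, so L
n=28: →21(L), so W
n=29: →28(W) only, which is W, so L
n=30: →15(L), so W
n=31: →30(W) only, which is W, so L
n=32: →31(L), so W
n=33: →22(W), 30(W), 32(W) — all W, so L
n=34: →17(L), so W
n=35: →28(W), 30(W), 34(W) — all W, so L
n=36: →27(L), so W
From 36, the L positions reachable in one move are: 27, 33, 35. Any move reaching one of these is winning.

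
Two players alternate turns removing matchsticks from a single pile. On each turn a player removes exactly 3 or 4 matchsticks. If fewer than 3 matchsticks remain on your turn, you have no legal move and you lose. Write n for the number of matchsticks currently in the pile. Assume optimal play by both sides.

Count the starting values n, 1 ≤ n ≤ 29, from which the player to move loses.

13

Positions with no move are L. A position that does have a move is losing for the player to move precisely when every available move leads to a winning position for the opponent. Fill in the labels:
n=0: no move → L
n=1: no move → L
n=2: no move → L
n=3: reaches L-position 0 → W
n=4: reaches L-position 1 → W
n=5: reaches L-position 2 → W
n=6: reaches L-position 2 → W
n=7: only reaches 4(W), 3(W), all W → L
n=8: only reaches 5(W), 4(W), all W → L
n=9: only reaches 6(W), 5(W), all W → L
n=10: reaches L-position 7 → W
n=11: reaches L-position 8 → W
n=12: reaches L-position 9 → W
n=13: reaches L-position 9 → W
n=14: only reaches 11(W), 10(W), all W → L
n=15: only reaches 12(W), 11(W), all W → L
n=16: only reaches 13(W), 12(W), all W → L
n=17: reaches L-position 14 → W
n=18: reaches L-position 15 → W
n=19: reaches L-position 16 → W
n=20: reaches L-position 16 → W
n=21: only reaches 18(W), 17(W), all W → L
n=22: only reaches 19(W), 18(W), all W → L
n=23: only reaches 20(W), 19(W), all W → L
n=24: reaches L-position 21 → W
n=25: reaches L-position 22 → W
n=26: reaches L-position 23 → W
n=27: reaches L-position 23 → W
n=28: only reaches 25(W), 24(W), all W → L
n=29: only reaches 26(W), 25(W), all W → L
L entries with 1 ≤ n ≤ 29 (n=0 is outside the asked range and is not counted): n = 1, 2, 7, 8, 9, 14, 15, 16, 21, 22, 23, 28, 29; that makes 13.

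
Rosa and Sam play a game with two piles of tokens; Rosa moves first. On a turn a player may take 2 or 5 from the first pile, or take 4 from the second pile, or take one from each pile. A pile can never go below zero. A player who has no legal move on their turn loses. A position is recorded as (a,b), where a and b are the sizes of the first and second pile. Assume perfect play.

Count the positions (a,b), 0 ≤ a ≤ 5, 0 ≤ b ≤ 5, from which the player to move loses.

15

Build the W/L table. Terminal = L. A non-terminal position is W if it has a move to some L; otherwise it is L.
Every move lowers a or b (never raises either), so fill the grid row by row in increasing a, and left to right within a row: each cell's successors are then already labelled.
      b=0  b=1  b=2  b=3  b=4  b=5
a=0:    L    L    L    L    W    W
a=1:    L    W    W    W    W    L
a=2:    W    W    W    W    L    L
a=3:    W    L    L    L    L    W
a=4:    L    L    W    W    W    W
a=5:    W    W    W    W    W    L
Cells with no legal move (terminal, hence L): (0,0), (0,1), (0,2), (0,3), (1,0).
The remaining L cells, each justified by listing all of its moves:
(1,5): only reaches (1,1)(W), (0,4)(W), all W → L
(2,4): only reaches (0,4)(W), (2,0)(W), (1,3)(W), all W → L
(2,5): only reaches (0,5)(W), (2,1)(W), (1,4)(W), all W → L
(3,1): only reaches (1,1)(W), (2,0)(W), all W → L
(3,2): only reaches (1,2)(W), (2,1)(W), all W → L
(3,3): only reaches (1,3)(W), (2,2)(W), all W → L
(3,4): only reaches (1,4)(W), (3,0)(W), (2,3)(W), all W → L
(4,0): only reaches (2,0)(W), which is W → L
(4,1): only reaches (2,1)(W), (3,0)(W), all W → L
(5,5): only reaches (3,5)(W), (0,5)(W), (5,1)(W), (4,4)(W), all W → L
Every other cell has at least one move into one of the L cells above, so it is W.
L cells per row: a=0: 4, a=1: 2, a=2: 2, a=3: 4, a=4: 2, a=5: 1; total 15.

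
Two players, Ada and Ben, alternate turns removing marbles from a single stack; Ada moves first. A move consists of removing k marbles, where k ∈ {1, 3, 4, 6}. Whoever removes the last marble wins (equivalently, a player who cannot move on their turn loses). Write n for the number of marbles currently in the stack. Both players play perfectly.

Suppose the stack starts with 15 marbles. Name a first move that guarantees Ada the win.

Remove 1, leaving 14.

Build the W/L table. Terminal = L. A non-terminal position is W if it has a move to some L; otherwise it is L.
n=0: no move → L
n=1: W (go to 0, an L position)
n=2: L (sole option 1(W) is W)
n=3: W (go to 2, an L position)
n=4: W (go to 0, an L position)
n=5: W (go to 2, an L position)
n=6: W (go to 2, an L position)
n=7: L (options 6(W), 4(W), 3(W), 1(W) are all W)
n=8: W (go to 7, an L position)
n=9: L (options 8(W), 6(W), 5(W), 3(W) are all W)
n=10: W (go to 9, an L position)
n=11: W (go to 7, an L position)
n=12: W (go to 9, an L position)
n=13: W (go to 9, an L position)
n=14: L (options 13(W), 11(W), 10(W), 8(W) are all W)
n=15: W (go to 14, an L position)
From 15, the L positions reachable in one move are: 14, 9. Any move reaching one of these is winning.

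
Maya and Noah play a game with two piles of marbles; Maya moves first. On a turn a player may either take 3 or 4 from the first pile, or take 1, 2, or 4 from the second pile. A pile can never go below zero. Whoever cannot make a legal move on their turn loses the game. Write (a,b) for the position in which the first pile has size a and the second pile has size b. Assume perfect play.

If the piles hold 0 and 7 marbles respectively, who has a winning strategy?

Maya wins.

Use the standard recursion: the mover loses at a terminal position; elsewhere, the mover wins exactly when some move hands the opponent an L position.
No move ever increases a pile, so every position that can arise here has a ≤ 0 and b ≤ 7; it is enough to label the cells with 0 ≤ a ≤ 0 and 0 ≤ b ≤ 7.
Every move lowers a or b (never raises either), so fill the grid row by row in increasing a, and left to right within a row: each cell's successors are then already labelled.
      b=0  b=1  b=2  b=3  b=4  b=5  b=6  b=7
a=0:    L    W    W    L    W    W    L    W
Cells with no legal move (terminal, hence L): (0,0).
The remaining L cells, each justified by listing all of its moves:
(0,3): L (options (0,2)(W), (0,1)(W) are all W)
(0,6): L (options (0,5)(W), (0,4)(W), (0,2)(W) are all W)
Every other cell has at least one move into one of the L cells above, so it is W.
The starting position (0,7) is W: Maya should move to (0,6), handing over an L position.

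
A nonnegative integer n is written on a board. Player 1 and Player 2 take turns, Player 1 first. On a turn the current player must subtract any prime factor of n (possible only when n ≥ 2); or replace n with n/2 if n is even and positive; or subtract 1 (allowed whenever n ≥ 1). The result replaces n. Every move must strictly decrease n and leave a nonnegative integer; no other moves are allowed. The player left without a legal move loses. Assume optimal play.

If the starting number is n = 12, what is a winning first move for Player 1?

Work bottom-up. With no move the player to move loses. Otherwise the position is W if at least one move leads to an L position for the opponent, and L if every move leads to a W.
n=0: no move → L
n=1: W (go to 0, an L position)
n=2: W (go to 0, an L position)
n=3: W (go to 0, an L position)
n=4: L (options 2(W), 3(W) are all W)
n=5: W (go to 0, an L position)
n=6: W (go to 4, an L position)
n=7: W (go to 0, an L position)
n=8: W (go to 4, an L position)
n=9: L (options 6(W), 8(W) are all W)
n=10: W (go to 9, an L position)
n=11: W (go to 0, an L position)
n=12: W (go to 9, an L position)
From 12, the L positions reachable in one move are: 9.

Move to 9.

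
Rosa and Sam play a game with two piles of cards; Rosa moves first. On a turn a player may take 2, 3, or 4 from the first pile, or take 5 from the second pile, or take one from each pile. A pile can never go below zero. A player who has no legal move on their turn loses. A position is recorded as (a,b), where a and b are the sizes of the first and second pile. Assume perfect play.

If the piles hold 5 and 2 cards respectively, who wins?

Compute win/loss labels from the base case upward. A position with no move is L. Any other position is W if it can reach an L in one move, else L.
No move ever increases a pile, so every position that can arise here has a ≤ 5 and b ≤ 2; it is enough to label the cells with 0 ≤ a ≤ 5 and 0 ≤ b ≤ 2.
Every move lowers a or b (never raises either), so fill the grid row by row in increasing a, and left to right within a row: each cell's successors are then already labelled.
      b=0  b=1  b=2
a=0:    L    L    L
a=1:    L    W    W
a=2:    W    W    W
a=3:    W    W    W
a=4:    W    W    W
a=5:    W    L    L
Cells with no legal move (terminal, hence L): (0,0), (0,1), (0,2), (1,0).
The remaining L cells, each justified by listing all of its moves:
(5,1): →(3,1)(W), (2,1)(W), (1,1)(W), (4,0)(W) — all W, so L
(5,2): →(3,2)(W), (2,2)(W), (1,2)(W), (4,1)(W) — all W, so L
Every other cell has at least one move into one of the L cells above, so it is W.
The starting position (5,2) is L: whatever Rosa does, the opponent receives a W position.

Sam wins.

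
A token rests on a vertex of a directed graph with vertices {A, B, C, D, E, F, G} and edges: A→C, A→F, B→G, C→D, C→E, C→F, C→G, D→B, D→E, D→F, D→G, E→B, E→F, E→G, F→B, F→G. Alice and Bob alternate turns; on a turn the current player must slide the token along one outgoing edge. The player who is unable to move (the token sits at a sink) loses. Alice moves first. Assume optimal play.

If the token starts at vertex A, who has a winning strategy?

Compute win/loss labels from the base case upward. A position with no move is L. Any other position is W if it can reach an L in one move, else L.
Every edge goes from a vertex to one that appears earlier in the order G, B, F, E, D, C, A, so processing vertices in that order labels each vertex after all of its successors.
G: no outgoing edge → L
B: W (go to G, an L position)
F: W (go to G, an L position)
E: W (go to G, an L position)
D: W (go to G, an L position)
C: W (go to G, an L position)
A: L (options C(W), F(W) are all W)
The starting position A is L: whatever Alice does, the opponent receives a W position.

Bob wins.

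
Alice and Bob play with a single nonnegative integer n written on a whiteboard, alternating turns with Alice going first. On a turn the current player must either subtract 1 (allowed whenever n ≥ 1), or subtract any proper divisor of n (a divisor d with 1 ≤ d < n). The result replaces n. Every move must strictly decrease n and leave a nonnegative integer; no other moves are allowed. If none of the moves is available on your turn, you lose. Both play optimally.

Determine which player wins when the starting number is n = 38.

Work bottom-up. With no move the player to move loses. Otherwise the position is W if at least one move leads to an L position for the opponent, and L if every move leads to a W.
n=0: no move → L
n=1: reaches L-position 0 → W
n=2: only reaches 1(W), which is W → L
n=3: reaches L-position 2 → W
n=4: reaches L-position 2 → W
n=5: only reaches 4(W), which is W → L
n=6: reaches L-position 5 → W
n=7: only reaches 6(W), which is W → L
n=8: reaches L-position 7 → W
n=9: only reaches 6(W), 8(W), all W → L
n=10: reaches L-position 5 → W
n=11: only reaches 10(W), which is W → L
n=12: reaches L-position 9 → W
n=13: only reaches 12(W), which is W → L
n=14: reaches L-position 7 → W
n=15: only reaches 10(W), 12(W), 14(W), all W → L
n=16: reaches L-position 15 → W
n=17: only reaches 16(W), which is W → L
n=18: reaches L-position 9 → W
n=19: only reaches 18(W), which is W → L
n=20: reaches L-position 15 → W
n=21: only reaches 14(W), 18(W), 20(W), all W → L
n=22: reaches L-position 11 → W
n=23: only reaches 22(W), which is W → L
n=24: reaches L-position 21 → W
n=25: only reaches 20(W), 24(W), all W → L
n=26: reaches L-position 13 → W
n=27: only reaches 18(W), 24(W), 26(W), all W → L
n=28: reaches L-position 21 → W
n=29: only reaches 28(W), which is W → L
n=30: reaches L-position 15 → W
n=31: only reaches 30(W), which is W → L
n=32: reaches L-position 31 → W
n=33: only reaches 22(W), 30(W), 32(W), all W → L
n=34: reaches L-position 17 → W
n=35: only reaches 28(W), 30(W), 34(W), all W → L
n=36: reaches L-position 27 → W
n=37: only reaches 36(W), which is W → L
n=38: reaches L-position 19 → W
The starting position 38 is W: Alice should move to 19, handing over an L position.

Alice wins.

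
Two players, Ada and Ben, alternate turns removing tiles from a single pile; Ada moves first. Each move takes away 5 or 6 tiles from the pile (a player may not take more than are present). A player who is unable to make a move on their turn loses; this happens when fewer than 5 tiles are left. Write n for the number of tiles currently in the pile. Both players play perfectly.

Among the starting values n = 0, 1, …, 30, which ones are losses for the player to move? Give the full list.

0, 1, 2, 3, 4, 11, 12, 13, 14, 15, 22, 23, 24, 25, 26

Classify positions by backward induction: terminal positions (no move available) are L. From any other position, the mover wins iff some move reaches an L.
n=0: no move → L
n=1: no move → L
n=2: no move → L
n=3: no move → L
n=4: no move → L
n=5: →0(L), so W
n=6: →1(L), so W
n=7: →2(L), so W
n=8: →3(L), so W
n=9: →4(L), so W
n=10: →4(L), so W
n=11: →6(W), 5(W) — all W, so L
n=12: →7(W), 6(W) — all W, so L
n=13: →8(W), 7(W) — all W, so L
n=14: →9(W), 8(W) — all W, so L
n=15: →10(W), 9(W) — all W, so L
n=16: →11(L), so W
n=17: →12(L), so W
n=18: →13(L), so W
n=19: →14(L), so W
n=20: →15(L), so W
n=21: →15(L), so W
n=22: →17(W), 16(W) — all W, so L
n=23: →18(W), 17(W) — all W, so L
n=24: →19(W), 18(W) — all W, so L
n=25: →20(W), 19(W) — all W, so L
n=26: →21(W), 20(W) — all W, so L
n=27: →22(L), so W
n=28: →23(L), so W
n=29: →24(L), so W
n=30: →25(L), so W
Reading off the rows marked L gives the requested list; there are 15 such values of n.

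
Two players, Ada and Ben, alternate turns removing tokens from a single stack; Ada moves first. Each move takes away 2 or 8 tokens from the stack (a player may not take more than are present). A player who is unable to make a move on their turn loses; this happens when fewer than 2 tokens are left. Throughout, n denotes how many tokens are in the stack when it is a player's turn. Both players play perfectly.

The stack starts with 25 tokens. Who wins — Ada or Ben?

Ben wins.

Build the W/L table. Terminal = L. A non-terminal position is W if it has a move to some L; otherwise it is L.
n=0: no move → L
n=1: no move → L
n=2: W (go to 0, an L position)
n=3: W (go to 1, an L position)
n=4: L (sole option 2(W) is W)
n=5: L (sole option 3(W) is W)
n=6: W (go to 4, an L position)
n=7: W (go to 5, an L position)
n=8: W (go to 0, an L position)
n=9: W (go to 1, an L position)
n=10: L (options 8(W), 2(W) are all W)
n=11: L (options 9(W), 3(W) are all W)
n=12: W (go to 10, an L position)
n=13: W (go to 11, an L position)
n=14: L (options 12(W), 6(W) are all W)
n=15: L (options 13(W), 7(W) are all W)
n=16: W (go to 14, an L position)
n=17: W (go to 15, an L position)
n=18: W (go to 10, an L position)
n=19: W (go to 11, an L position)
n=20: L (options 18(W), 12(W) are all W)
n=21: L (options 19(W), 13(W) are all W)
n=22: W (go to 20, an L position)
n=23: W (go to 21, an L position)
n=24: L (options 22(W), 16(W) are all W)
n=25: L (options 23(W), 17(W) are all W)
Every move from 25 reaches a W position, so the mover loses.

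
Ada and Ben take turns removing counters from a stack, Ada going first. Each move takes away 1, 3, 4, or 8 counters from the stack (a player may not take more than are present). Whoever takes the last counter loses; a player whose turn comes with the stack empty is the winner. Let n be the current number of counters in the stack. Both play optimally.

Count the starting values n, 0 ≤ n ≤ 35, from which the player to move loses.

10

Build the W/L table. Terminal = W. A non-terminal position is W if it has a move to some L; otherwise it is L.
n=0: no move; the opponent has just taken the last counter and therefore loses → W
n=1: only reaches 0(W), which is W → L
n=2: reaches L-position 1 → W
n=3: only reaches 2(W), 0(W), all W → L
n=4: reaches L-position 3 → W
n=5: reaches L-position 1 → W
n=6: reaches L-position 3 → W
n=7: reaches L-position 3 → W
n=8: only reaches 7(W), 5(W), 4(W), 0(W), all W → L
n=9: reaches L-position 8 → W
n=10: only reaches 9(W), 7(W), 6(W), 2(W), all W → L
n=11: reaches L-position 10 → W
n=12: reaches L-position 8 → W
n=13: reaches L-position 10 → W
n=14: reaches L-position 10 → W
n=15: only reaches 14(W), 12(W), 11(W), 7(W), all W → L
n=16: reaches L-position 15 → W
n=17: only reaches 16(W), 14(W), 13(W), 9(W), all W → L
n=18: reaches L-position 17 → W
n=19: reaches L-position 15 → W
n=20: reaches L-position 17 → W
n=21: reaches L-position 17 → W
n=22: only reaches 21(W), 19(W), 18(W), 14(W), all W → L
n=23: reaches L-position 22 → W
n=24: only reaches 23(W), 21(W), 20(W), 16(W), all W → L
n=25: reaches L-position 24 → W
n=26: reaches L-position 22 → W
n=27: reaches L-position 24 → W
n=28: reaches L-position 24 → W
n=29: only reaches 28(W), 26(W), 25(W), 21(W), all W → L
n=30: reaches L-position 29 → W
n=31: only reaches 30(W), 28(W), 27(W), 23(W), all W → L
n=32: reaches L-position 31 → W
n=33: reaches L-position 29 → W
n=34: reaches L-position 31 → W
n=35: reaches L-position 31 → W
L entries with 0 ≤ n ≤ 35: n = 1, 3, 8, 10, 15, 17, 22, 24, 29, 31; that makes 10.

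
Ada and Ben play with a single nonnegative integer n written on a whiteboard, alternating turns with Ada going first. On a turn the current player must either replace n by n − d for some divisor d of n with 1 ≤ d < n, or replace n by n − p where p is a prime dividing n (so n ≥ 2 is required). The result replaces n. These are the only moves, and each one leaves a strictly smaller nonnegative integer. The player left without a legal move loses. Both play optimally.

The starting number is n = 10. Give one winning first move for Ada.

Move to 9.

Classify positions by backward induction: terminal positions (no move available) are L. From any other position, the mover wins iff some move reaches an L.
n=0: no move → L
n=1: no move → L
n=2: W (go to 0, an L position)
n=3: W (go to 0, an L position)
n=4: L (options 2(W), 3(W) are all W)
n=5: W (go to 0, an L position)
n=6: W (go to 4, an L position)
n=7: W (go to 0, an L position)
n=8: W (go to 4, an L position)
n=9: L (options 6(W), 8(W) are all W)
n=10: W (go to 9, an L position)
From 10, the L positions reachable in one move are: 9.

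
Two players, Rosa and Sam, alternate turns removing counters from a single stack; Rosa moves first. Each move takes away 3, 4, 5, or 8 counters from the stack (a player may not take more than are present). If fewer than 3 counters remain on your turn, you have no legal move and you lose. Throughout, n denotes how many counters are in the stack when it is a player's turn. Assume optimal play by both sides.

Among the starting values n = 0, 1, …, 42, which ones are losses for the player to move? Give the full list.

0, 1, 2, 11, 12, 13, 22, 23, 24, 33, 34, 35

Use the standard recursion: the mover loses at a terminal position; elsewhere, the mover wins exactly when some move hands the opponent an L position.
n=0: no move → L
n=1: no move → L
n=2: no move → L
n=3: →0(L), so W
n=4: →1(L), so W
n=5: →2(L), so W
n=6: →2(L), so W
n=7: →2(L), so W
n=8: →0(L), so W
n=9: →1(L), so W
n=10: →2(L), so W
n=11: →8(W), 7(W), 6(W), 3(W) — all W, so L
n=12: →9(W), 8(W), 7(W), 4(W) — all W, so L
n=13: →10(W), 9(W), 8(W), 5(W) — all W, so L
n=14: →11(L), so W
n=15: →12(L), so W
n=16: →13(L), so W
n=17: →13(L), so W
n=18: →13(L), so W
n=19: →11(L), so W
n=20: →12(L), so W
n=21: →13(L), so W
n=22: →19(W), 18(W), 17(W), 14(W) — all W, so L
n=23: →20(W), 19(W), 18(W), 15(W) — all W, so L
n=24: →21(W), 20(W), 19(W), 16(W) — all W, so L
n=25: →22(L), so W
n=26: →23(L), so W
n=27: →24(L), so W
n=28: →24(L), so W
n=29: →24(L), so W
n=30: →22(L), so W
n=31: →23(L), so W
n=32: →24(L), so W
n=33: →30(W), 29(W), 28(W), 25(W) — all W, so L
n=34: →31(W), 30(W), 29(W), 26(W) — all W, so L
n=35: →32(W), 31(W), 30(W), 27(W) — all W, so L
n=36: →33(L), so W
n=37: →34(L), so W
n=38: →35(L), so W
n=39: →35(L), so W
n=40: →35(L), so W
n=41: →33(L), so W
n=42: →34(L), so W
The losing starting values of n are exactly the entries labelled L in this table (12 of them).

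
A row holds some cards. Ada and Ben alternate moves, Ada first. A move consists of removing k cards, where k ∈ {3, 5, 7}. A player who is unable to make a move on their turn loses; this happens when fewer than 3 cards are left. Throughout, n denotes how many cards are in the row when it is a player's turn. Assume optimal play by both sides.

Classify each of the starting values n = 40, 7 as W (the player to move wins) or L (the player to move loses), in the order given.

Positions with no move are L. A position that does have a move is losing for the player to move precisely when every available move leads to a winning position for the opponent. Fill in the labels:
n=0: no move → L
n=1: no move → L
n=2: no move → L
n=3: →0(L), so W
n=4: →1(L), so W
n=5: →2(L), so W
n=6: →1(L), so W
n=7: →2(L), so W
n=8: →1(L), so W
n=9: →2(L), so W
n=10: →7(W), 5(W), 3(W) — all W, so L
n=11: →8(W), 6(W), 4(W) — all W, so L
n=12: →9(W), 7(W), 5(W) — all W, so L
n=13: →10(L), so W
n=14: →11(L), so W
n=15: →12(L), so W
n=16: →11(L), so W
n=17: →12(L), so W
n=18: →11(L), so W
n=19: →12(L), so W
n=20: →17(W), 15(W), 13(W) — all W, so L
n=21: →18(W), 16(W), 14(W) — all W, so L
n=22: →19(W), 17(W), 15(W) — all W, so L
n=23: →20(L), so W
n=24: →21(L), so W
n=25: →22(L), so W
n=26: →21(L), so W
n=27: →22(L), so W
n=28: →21(L), so W
n=29: →22(L), so W
n=30: →27(W), 25(W), 23(W) — all W, so L
n=31: →28(W), 26(W), 24(W) — all W, so L
n=32: →29(W), 27(W), 25(W) — all W, so L
n=33: →30(L), so W
n=34: →31(L), so W
n=35: →32(L), so W
n=36: →31(L), so W
n=37: →32(L), so W
n=38: →31(L), so W
n=39: →32(L), so W
n=40: →37(W), 35(W), 33(W) — all W, so L

40: L, 7: W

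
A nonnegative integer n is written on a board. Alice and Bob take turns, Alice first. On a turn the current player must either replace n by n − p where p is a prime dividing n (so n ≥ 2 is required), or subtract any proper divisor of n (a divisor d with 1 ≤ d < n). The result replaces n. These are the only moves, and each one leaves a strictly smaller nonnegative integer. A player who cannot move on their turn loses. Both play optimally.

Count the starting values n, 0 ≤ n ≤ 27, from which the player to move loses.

7

Label each position W (a win for the player to move) or L (a loss). A position with no legal move is L; any other position is W exactly when some move reaches an L, and L when every move reaches a W.
n=0: no move → L
n=1: no move → L
n=2: W (go to 0, an L position)
n=3: W (go to 0, an L position)
n=4: L (options 2(W), 3(W) are all W)
n=5: W (go to 0, an L position)
n=6: W (go to 4, an L position)
n=7: W (go to 0, an L position)
n=8: W (go to 4, an L position)
n=9: L (options 6(W), 8(W) are all W)
n=10: W (go to 9, an L position)
n=11: W (go to 0, an L position)
n=12: W (go to 9, an L position)
n=13: W (go to 0, an L position)
n=14: L (options 7(W), 12(W), 13(W) are all W)
n=15: W (go to 14, an L position)
n=16: W (go to 14, an L position)
n=17: W (go to 0, an L position)
n=18: W (go to 9, an L position)
n=19: W (go to 0, an L position)
n=20: L (options 10(W), 15(W), 16(W), 18(W), 19(W) are all W)
n=21: W (go to 14, an L position)
n=22: W (go to 20, an L position)
n=23: W (go to 0, an L position)
n=24: W (go to 20, an L position)
n=25: W (go to 20, an L position)
n=26: L (options 13(W), 24(W), 25(W) are all W)
n=27: W (go to 26, an L position)
L entries with 0 ≤ n ≤ 27: n = 0, 1, 4, 9, 14, 20, 26; that makes 7.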